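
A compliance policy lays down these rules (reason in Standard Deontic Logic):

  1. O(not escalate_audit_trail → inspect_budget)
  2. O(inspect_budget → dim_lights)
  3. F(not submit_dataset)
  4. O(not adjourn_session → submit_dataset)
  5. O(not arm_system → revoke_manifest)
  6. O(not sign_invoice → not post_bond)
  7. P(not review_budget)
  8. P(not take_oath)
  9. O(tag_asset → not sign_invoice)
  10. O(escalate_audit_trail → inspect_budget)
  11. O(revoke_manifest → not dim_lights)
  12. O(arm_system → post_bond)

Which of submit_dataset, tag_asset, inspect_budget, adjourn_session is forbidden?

tag_asset

Premises 1 and 10 are O(not escalate_audit_trail → inspect_budget) and O(escalate_audit_trail → inspect_budget); every ideal world satisfies not escalate_audit_trail or escalate_audit_trail, so in either case inspect_budget holds — hence O(inspect_budget).
Premise 2 is O(inspect_budget → dim_lights); since O(inspect_budget), deontic closure gives O(dim_lights).
The contrapositive of premise 11 (O(revoke_manifest → not dim_lights)) is O(dim_lights → not revoke_manifest), and O(dim_lights) is already established, so O(not revoke_manifest).
Premise 5 is O(not arm_system → revoke_manifest); contrapositively O(not revoke_manifest → arm_system). Since O(not revoke_manifest) holds, K gives O(arm_system).
With premise 12, O(arm_system → post_bond), the K-axiom yields O(post_bond).
Premise 6, O(not sign_invoice → not post_bond), contraposes to O(post_bond → sign_invoice); with O(post_bond) we get O(sign_invoice).
Premise 9, O(tag_asset → not sign_invoice), contraposes to O(sign_invoice → not tag_asset); with O(sign_invoice) we get O(not tag_asset).
So O(not tag_asset) holds, i.e. tag_asset is forbidden. None of the other listed options is forbidden under the premises.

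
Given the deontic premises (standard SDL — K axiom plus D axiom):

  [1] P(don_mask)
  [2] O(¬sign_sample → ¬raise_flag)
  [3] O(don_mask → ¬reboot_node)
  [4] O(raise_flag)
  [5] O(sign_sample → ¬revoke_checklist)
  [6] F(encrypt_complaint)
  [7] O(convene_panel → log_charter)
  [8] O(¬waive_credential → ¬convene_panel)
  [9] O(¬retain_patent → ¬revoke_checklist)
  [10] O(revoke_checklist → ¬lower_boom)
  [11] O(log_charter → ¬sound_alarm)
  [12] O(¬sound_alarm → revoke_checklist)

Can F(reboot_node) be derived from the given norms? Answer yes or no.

No

Premise 3 is O(don_mask → ¬reboot_node), but O(don_mask) is not derivable from the premises (the permission P(don_mask) asserts only ¬O(¬don_mask), not O(don_mask)), so it does not yield O(¬reboot_node).
No other premise forces O(¬reboot_node). An ideal world satisfying every premise can still have reboot_node true, so F(reboot_node) is not derivable.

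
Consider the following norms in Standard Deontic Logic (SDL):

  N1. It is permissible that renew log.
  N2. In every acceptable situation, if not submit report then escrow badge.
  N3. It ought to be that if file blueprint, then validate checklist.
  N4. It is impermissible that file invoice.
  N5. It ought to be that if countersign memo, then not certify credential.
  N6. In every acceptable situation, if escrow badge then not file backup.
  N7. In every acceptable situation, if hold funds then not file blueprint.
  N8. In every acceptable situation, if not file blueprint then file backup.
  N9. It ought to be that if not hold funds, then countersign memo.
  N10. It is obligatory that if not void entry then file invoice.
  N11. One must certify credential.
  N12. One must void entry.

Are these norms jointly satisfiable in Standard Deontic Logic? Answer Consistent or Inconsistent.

Premise 10 is O(¬void_entry → file_invoice), but O(¬void_entry) is not derivable from the premises, so it does not yield O(file_invoice).
So O(file_invoice) is not derivable, and the apparent clash with O(¬file_invoice) does not arise.
A world satisfying every obligation exists (e.g. certify_credential=true, countersign_memo=false, escrow_badge=false, file_backup=true, file_blueprint=false, file_invoice=false, hold_funds=true, renew_log=false, submit_report=true, validate_checklist=false, void_entry=true); no atom is both obligatory and forbidden, so the set is consistent.

Consistent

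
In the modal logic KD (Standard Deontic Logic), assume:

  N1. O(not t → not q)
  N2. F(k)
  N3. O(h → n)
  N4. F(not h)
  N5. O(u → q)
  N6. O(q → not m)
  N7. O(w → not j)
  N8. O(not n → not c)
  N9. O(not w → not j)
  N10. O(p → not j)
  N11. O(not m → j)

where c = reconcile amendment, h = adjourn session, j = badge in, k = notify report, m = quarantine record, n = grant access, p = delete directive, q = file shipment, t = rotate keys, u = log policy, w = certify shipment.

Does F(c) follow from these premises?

Premise 8 is O(not n → not c), but O(not n) is not derivable from the premises, so it does not yield O(not c).
No other premise forces O(not c). An ideal world satisfying every premise can still have c true, so F(c) is not derivable.

No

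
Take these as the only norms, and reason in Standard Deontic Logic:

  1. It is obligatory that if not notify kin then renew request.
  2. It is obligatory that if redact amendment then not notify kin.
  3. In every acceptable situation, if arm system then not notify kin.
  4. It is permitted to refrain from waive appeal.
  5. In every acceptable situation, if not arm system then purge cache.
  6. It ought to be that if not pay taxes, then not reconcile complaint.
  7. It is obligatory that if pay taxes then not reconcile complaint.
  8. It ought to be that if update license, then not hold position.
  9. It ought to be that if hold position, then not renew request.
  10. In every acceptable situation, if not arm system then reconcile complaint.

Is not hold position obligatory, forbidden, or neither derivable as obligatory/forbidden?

Obligatory

Premises 7 and 6 cover both cases: O(pay_taxes → ¬reconcile_complaint) and O(¬pay_taxes → ¬reconcile_complaint). Since pay_taxes ∨ ¬pay_taxes is a tautology, O(¬reconcile_complaint) follows.
The contrapositive of premise 10 (O(¬arm_system → reconcile_complaint)) is O(¬reconcile_complaint → arm_system), and O(¬reconcile_complaint) is already established, so O(arm_system).
With premise 3, O(arm_system → ¬notify_kin), the K-axiom yields O(¬notify_kin).
Applying K to premise 1 (O(¬notify_kin → renew_request)) and O(¬notify_kin) yields O(renew_request).
Premise 9 is O(hold_position → ¬renew_request); contrapositively O(renew_request → ¬hold_position). Since O(renew_request) holds, K gives O(¬hold_position).
Premises 2, 4, 5, 8 do not contribute to this derivation.
Hence ¬hold_position is obligatory.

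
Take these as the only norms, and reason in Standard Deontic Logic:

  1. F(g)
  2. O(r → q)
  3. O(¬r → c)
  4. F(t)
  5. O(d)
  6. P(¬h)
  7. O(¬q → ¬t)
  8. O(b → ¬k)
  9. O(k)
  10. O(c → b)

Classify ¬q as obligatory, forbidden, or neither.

Forbidden

Premise 9 gives O(k).
Premise 8, O(b → ¬k), contraposes to O(k → ¬b); with O(k) we get O(¬b).
The contrapositive of premise 10 (O(c → b)) is O(¬b → ¬c), and O(¬b) is already established, so O(¬c).
The contrapositive of premise 3 (O(¬r → c)) is O(¬c → r), and O(¬c) is already established, so O(r).
Premise 2 is O(r → q); since O(r), deontic closure gives O(q).
Premises 1, 4, 5, 6, 7 do not contribute to this derivation.
Thus O(q), which is F(¬q): ¬q is forbidden.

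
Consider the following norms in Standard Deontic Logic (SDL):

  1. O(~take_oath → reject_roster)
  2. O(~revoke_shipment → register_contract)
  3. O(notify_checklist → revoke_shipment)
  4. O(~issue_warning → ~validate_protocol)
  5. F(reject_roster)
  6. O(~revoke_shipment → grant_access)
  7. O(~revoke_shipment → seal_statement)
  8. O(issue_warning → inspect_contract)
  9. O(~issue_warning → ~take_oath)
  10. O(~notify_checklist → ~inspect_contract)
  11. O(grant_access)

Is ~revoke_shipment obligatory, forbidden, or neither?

Premise 5 is F(reject_roster), i.e. O(~reject_roster).
The contrapositive of premise 1 (O(~take_oath → reject_roster)) is O(~reject_roster → take_oath), and O(~reject_roster) is already established, so O(take_oath).
Premise 9, O(~issue_warning → ~take_oath), contraposes to O(take_oath → issue_warning); with O(take_oath) we get O(issue_warning).
Premise 8 is O(issue_warning → inspect_contract); since O(issue_warning), deontic closure gives O(inspect_contract).
The contrapositive of premise 10 (O(~notify_checklist → ~inspect_contract)) is O(inspect_contract → notify_checklist), and O(inspect_contract) is already established, so O(notify_checklist).
Premise 3 is O(notify_checklist → revoke_shipment); since O(notify_checklist), deontic closure gives O(revoke_shipment).
Premises 2, 4, 6, 7, 11 do not contribute to this derivation.
Thus O(revoke_shipment), which is F(~revoke_shipment): ~revoke_shipment is forbidden.

Forbidden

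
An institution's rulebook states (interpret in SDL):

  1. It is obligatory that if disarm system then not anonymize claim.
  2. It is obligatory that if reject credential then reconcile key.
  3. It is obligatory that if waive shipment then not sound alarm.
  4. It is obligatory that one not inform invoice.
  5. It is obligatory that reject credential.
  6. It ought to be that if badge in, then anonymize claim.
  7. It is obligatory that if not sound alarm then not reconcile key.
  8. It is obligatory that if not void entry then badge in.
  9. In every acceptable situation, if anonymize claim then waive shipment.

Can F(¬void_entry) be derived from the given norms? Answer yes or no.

Yes

Premise 5 states O(reject_credential) outright.
From O(reject_credential) and premise 2, O(reject_credential → reconcile_key), we obtain O(reconcile_key).
Premise 7, O(¬sound_alarm → ¬reconcile_key), contraposes to O(reconcile_key → sound_alarm); with O(reconcile_key) we get O(sound_alarm).
The contrapositive of premise 3 (O(waive_shipment → ¬sound_alarm)) is O(sound_alarm → ¬waive_shipment), and O(sound_alarm) is already established, so O(¬waive_shipment).
The contrapositive of premise 9 (O(anonymize_claim → waive_shipment)) is O(¬waive_shipment → ¬anonymize_claim), and O(¬waive_shipment) is already established, so O(¬anonymize_claim).
The contrapositive of premise 6 (O(badge_in → anonymize_claim)) is O(¬anonymize_claim → ¬badge_in), and O(¬anonymize_claim) is already established, so O(¬badge_in).
Premise 8 is O(¬void_entry → badge_in); contrapositively O(¬badge_in → void_entry). Since O(¬badge_in) holds, K gives O(void_entry).
Premises 1, 4 do not contribute to this derivation.
So O(void_entry) holds, i.e. F(¬void_entry). The claim follows.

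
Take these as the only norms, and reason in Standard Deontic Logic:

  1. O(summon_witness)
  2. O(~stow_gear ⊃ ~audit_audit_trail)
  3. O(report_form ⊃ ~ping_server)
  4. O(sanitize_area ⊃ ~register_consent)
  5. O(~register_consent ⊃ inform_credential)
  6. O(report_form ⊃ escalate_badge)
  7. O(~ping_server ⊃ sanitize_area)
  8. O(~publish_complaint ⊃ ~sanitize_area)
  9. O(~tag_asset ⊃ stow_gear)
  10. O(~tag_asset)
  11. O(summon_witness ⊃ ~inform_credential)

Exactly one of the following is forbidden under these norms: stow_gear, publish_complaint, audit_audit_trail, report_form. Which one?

Premise 1 states O(summon_witness) outright.
From O(summon_witness) and premise 11, O(summon_witness ⊃ ~inform_credential), we obtain O(~inform_credential).
Premise 5 is O(~register_consent ⊃ inform_credential); contrapositively O(~inform_credential ⊃ register_consent). Since O(~inform_credential) holds, K gives O(register_consent).
Premise 4, O(sanitize_area ⊃ ~register_consent), contraposes to O(register_consent ⊃ ~sanitize_area); with O(register_consent) we get O(~sanitize_area).
The contrapositive of premise 7 (O(~ping_server ⊃ sanitize_area)) is O(~sanitize_area ⊃ ping_server), and O(~sanitize_area) is already established, so O(ping_server).
Premise 3, O(report_form ⊃ ~ping_server), contraposes to O(ping_server ⊃ ~report_form); with O(ping_server) we get O(~report_form).
So O(~report_form) holds, i.e. report_form is forbidden. None of the other listed options is forbidden under the premises.

report_form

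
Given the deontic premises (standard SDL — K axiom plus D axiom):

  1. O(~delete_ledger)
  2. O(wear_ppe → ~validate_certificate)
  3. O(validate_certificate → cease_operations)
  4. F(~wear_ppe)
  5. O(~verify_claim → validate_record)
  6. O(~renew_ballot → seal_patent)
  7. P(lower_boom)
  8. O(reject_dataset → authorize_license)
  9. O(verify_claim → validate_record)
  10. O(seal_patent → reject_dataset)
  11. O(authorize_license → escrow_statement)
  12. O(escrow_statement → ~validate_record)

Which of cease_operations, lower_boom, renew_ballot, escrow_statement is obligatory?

By case analysis on verify_claim: premise 9 gives O(verify_claim → validate_record) and premise 5 gives O(~verify_claim → validate_record), so O(validate_record) either way.
The contrapositive of premise 12 (O(escrow_statement → ~validate_record)) is O(validate_record → ~escrow_statement), and O(validate_record) is already established, so O(~escrow_statement).
The contrapositive of premise 11 (O(authorize_license → escrow_statement)) is O(~escrow_statement → ~authorize_license), and O(~escrow_statement) is already established, so O(~authorize_license).
The contrapositive of premise 8 (O(reject_dataset → authorize_license)) is O(~authorize_license → ~reject_dataset), and O(~authorize_license) is already established, so O(~reject_dataset).
The contrapositive of premise 10 (O(seal_patent → reject_dataset)) is O(~reject_dataset → ~seal_patent), and O(~reject_dataset) is already established, so O(~seal_patent).
Premise 6, O(~renew_ballot → seal_patent), contraposes to O(~seal_patent → renew_ballot); with O(~seal_patent) we get O(renew_ballot).
So O(renew_ballot) holds — renew_ballot is obligatory. None of the other listed options is made obligatory by any chain of premises.

renew_ballot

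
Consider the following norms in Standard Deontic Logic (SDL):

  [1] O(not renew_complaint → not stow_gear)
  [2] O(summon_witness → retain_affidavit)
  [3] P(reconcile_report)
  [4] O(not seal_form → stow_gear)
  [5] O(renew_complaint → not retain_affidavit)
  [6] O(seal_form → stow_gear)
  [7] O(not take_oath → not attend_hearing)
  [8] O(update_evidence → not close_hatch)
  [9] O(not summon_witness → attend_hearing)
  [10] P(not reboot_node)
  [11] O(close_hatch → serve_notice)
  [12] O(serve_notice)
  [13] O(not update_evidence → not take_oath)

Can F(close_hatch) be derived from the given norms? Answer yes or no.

By case analysis on seal_form: premise 6 gives O(seal_form → stow_gear) and premise 4 gives O(not seal_form → stow_gear), so O(stow_gear) either way.
Premise 1, O(not renew_complaint → not stow_gear), contraposes to O(stow_gear → renew_complaint); with O(stow_gear) we get O(renew_complaint).
From O(renew_complaint) and premise 5, O(renew_complaint → not retain_affidavit), we obtain O(not retain_affidavit).
Premise 2 is O(summon_witness → retain_affidavit); contrapositively O(not retain_affidavit → not summon_witness). Since O(not retain_affidavit) holds, K gives O(not summon_witness).
Applying K to premise 9 (O(not summon_witness → attend_hearing)) and O(not summon_witness) yields O(attend_hearing).
The contrapositive of premise 7 (O(not take_oath → not attend_hearing)) is O(attend_hearing → take_oath), and O(attend_hearing) is already established, so O(take_oath).
The contrapositive of premise 13 (O(not update_evidence → not take_oath)) is O(take_oath → update_evidence), and O(take_oath) is already established, so O(update_evidence).
From O(update_evidence) and premise 8, O(update_evidence → not close_hatch), we obtain O(not close_hatch).
Premises 3, 10, 11, 12 do not contribute to this derivation.
So O(not close_hatch) holds, i.e. F(close_hatch). The claim follows.

Yes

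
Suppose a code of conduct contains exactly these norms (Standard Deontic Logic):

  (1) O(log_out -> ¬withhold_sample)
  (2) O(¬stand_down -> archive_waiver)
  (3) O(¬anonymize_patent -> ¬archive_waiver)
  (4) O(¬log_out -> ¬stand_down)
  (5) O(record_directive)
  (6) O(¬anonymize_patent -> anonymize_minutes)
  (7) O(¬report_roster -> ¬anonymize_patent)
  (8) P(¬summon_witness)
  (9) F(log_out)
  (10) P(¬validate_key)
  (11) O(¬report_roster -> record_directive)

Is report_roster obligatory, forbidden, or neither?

Premise 9 is F(log_out), i.e. O(¬log_out).
Premise 4 is O(¬log_out -> ¬stand_down); since O(¬log_out), deontic closure gives O(¬stand_down).
With premise 2, O(¬stand_down -> archive_waiver), the K-axiom yields O(archive_waiver).
Premise 3, O(¬anonymize_patent -> ¬archive_waiver), contraposes to O(archive_waiver -> anonymize_patent); with O(archive_waiver) we get O(anonymize_patent).
The contrapositive of premise 7 (O(¬report_roster -> ¬anonymize_patent)) is O(anonymize_patent -> report_roster), and O(anonymize_patent) is already established, so O(report_roster).
Premises 1, 5, 6, 8, 10, 11 do not contribute to this derivation.
Hence report_roster is obligatory.

Obligatory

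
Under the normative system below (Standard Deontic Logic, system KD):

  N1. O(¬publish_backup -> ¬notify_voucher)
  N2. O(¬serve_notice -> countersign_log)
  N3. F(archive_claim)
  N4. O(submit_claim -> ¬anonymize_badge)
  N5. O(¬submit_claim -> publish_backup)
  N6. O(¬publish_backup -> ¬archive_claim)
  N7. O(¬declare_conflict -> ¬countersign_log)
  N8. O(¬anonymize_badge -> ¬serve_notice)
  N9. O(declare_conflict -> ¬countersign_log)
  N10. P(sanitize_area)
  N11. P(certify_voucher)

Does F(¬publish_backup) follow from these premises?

Yes

By case analysis on declare_conflict: premise 9 gives O(declare_conflict -> ¬countersign_log) and premise 7 gives O(¬declare_conflict -> ¬countersign_log), so O(¬countersign_log) either way.
Premise 2 is O(¬serve_notice -> countersign_log); contrapositively O(¬countersign_log -> serve_notice). Since O(¬countersign_log) holds, K gives O(serve_notice).
Premise 8, O(¬anonymize_badge -> ¬serve_notice), contraposes to O(serve_notice -> anonymize_badge); with O(serve_notice) we get O(anonymize_badge).
Premise 4, O(submit_claim -> ¬anonymize_badge), contraposes to O(anonymize_badge -> ¬submit_claim); with O(anonymize_badge) we get O(¬submit_claim).
Applying K to premise 5 (O(¬submit_claim -> publish_backup)) and O(¬submit_claim) yields O(publish_backup).
Premises 1, 3, 6, 10, 11 do not contribute to this derivation.
So O(publish_backup) holds, i.e. F(¬publish_backup). The claim follows.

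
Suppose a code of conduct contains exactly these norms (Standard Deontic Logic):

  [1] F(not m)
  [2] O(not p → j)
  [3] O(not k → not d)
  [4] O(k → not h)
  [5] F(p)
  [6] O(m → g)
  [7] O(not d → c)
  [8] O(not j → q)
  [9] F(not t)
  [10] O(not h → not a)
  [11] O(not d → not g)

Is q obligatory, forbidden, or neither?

Premise 8 is O(not j → q), but O(not j) is not derivable from the premises, so it does not yield O(q).
No premise or chain of K-axiom applications forces O(q), and none forces O(not q). So q is neither obligatory nor forbidden under these norms.

Neither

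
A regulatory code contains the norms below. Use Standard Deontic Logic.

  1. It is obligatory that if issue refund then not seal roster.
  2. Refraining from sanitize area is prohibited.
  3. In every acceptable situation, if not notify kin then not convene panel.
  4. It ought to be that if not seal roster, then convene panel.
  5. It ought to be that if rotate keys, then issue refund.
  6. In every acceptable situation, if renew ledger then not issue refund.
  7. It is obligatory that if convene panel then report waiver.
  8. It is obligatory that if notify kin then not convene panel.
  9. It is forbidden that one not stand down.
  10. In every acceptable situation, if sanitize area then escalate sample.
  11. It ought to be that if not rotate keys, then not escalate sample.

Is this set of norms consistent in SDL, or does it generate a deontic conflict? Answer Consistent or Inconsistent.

Inconsistent

Premises 8 and 3 cover both cases: O(notify_kin → ¬convene_panel) and O(¬notify_kin → ¬convene_panel). Since notify_kin ∨ ¬notify_kin is a tautology, O(¬convene_panel) follows.
Premise 4 is O(¬seal_roster → convene_panel); contrapositively O(¬convene_panel → seal_roster). Since O(¬convene_panel) holds, K gives O(seal_roster).
Premise 1, O(issue_refund → ¬seal_roster), contraposes to O(seal_roster → ¬issue_refund); with O(seal_roster) we get O(¬issue_refund).
The contrapositive of premise 5 (O(rotate_keys → issue_refund)) is O(¬issue_refund → ¬rotate_keys), and O(¬issue_refund) is already established, so O(¬rotate_keys).
Premise 11 is O(¬rotate_keys → ¬escalate_sample); since O(¬rotate_keys), deontic closure gives O(¬escalate_sample).
Premise 10, O(sanitize_area → escalate_sample), contraposes to O(¬escalate_sample → ¬sanitize_area); with O(¬escalate_sample) we get O(¬sanitize_area).
But premise 2, F(¬sanitize_area), means O(sanitize_area).
We now have both O(¬sanitize_area) and O(sanitize_area) — sanitize_area is simultaneously obligatory and forbidden, violating the D-axiom.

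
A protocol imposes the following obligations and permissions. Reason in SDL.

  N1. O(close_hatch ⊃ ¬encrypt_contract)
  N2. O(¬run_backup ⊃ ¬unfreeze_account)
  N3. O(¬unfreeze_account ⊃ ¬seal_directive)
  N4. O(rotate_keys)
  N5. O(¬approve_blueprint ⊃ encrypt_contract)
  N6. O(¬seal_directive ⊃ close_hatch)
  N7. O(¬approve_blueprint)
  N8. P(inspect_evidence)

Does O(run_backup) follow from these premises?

Premise 7 states O(¬approve_blueprint) outright.
Applying K to premise 5 (O(¬approve_blueprint ⊃ encrypt_contract)) and O(¬approve_blueprint) yields O(encrypt_contract).
Premise 1 is O(close_hatch ⊃ ¬encrypt_contract); contrapositively O(encrypt_contract ⊃ ¬close_hatch). Since O(encrypt_contract) holds, K gives O(¬close_hatch).
The contrapositive of premise 6 (O(¬seal_directive ⊃ close_hatch)) is O(¬close_hatch ⊃ seal_directive), and O(¬close_hatch) is already established, so O(seal_directive).
Premise 3, O(¬unfreeze_account ⊃ ¬seal_directive), contraposes to O(seal_directive ⊃ unfreeze_account); with O(seal_directive) we get O(unfreeze_account).
Premise 2, O(¬run_backup ⊃ ¬unfreeze_account), contraposes to O(unfreeze_account ⊃ run_backup); with O(unfreeze_account) we get O(run_backup).
Premises 4, 8 do not contribute to this derivation.
So O(run_backup) follows.

Yes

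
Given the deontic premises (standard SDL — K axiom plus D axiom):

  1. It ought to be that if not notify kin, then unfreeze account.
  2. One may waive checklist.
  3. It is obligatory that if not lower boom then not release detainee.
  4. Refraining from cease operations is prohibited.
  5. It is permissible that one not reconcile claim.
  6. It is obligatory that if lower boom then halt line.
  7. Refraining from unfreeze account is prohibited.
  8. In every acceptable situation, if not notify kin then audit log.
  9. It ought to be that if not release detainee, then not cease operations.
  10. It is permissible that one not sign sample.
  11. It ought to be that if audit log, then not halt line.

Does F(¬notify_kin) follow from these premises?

Yes

F(¬cease_operations) at premise 4 means O(cease_operations).
Premise 9 is O(¬release_detainee → ¬cease_operations); contrapositively O(cease_operations → release_detainee). Since O(cease_operations) holds, K gives O(release_detainee).
The contrapositive of premise 3 (O(¬lower_boom → ¬release_detainee)) is O(release_detainee → lower_boom), and O(release_detainee) is already established, so O(lower_boom).
With premise 6, O(lower_boom → halt_line), the K-axiom yields O(halt_line).
The contrapositive of premise 11 (O(audit_log → ¬halt_line)) is O(halt_line → ¬audit_log), and O(halt_line) is already established, so O(¬audit_log).
Premise 8, O(¬notify_kin → audit_log), contraposes to O(¬audit_log → notify_kin); with O(¬audit_log) we get O(notify_kin).
Premises 1, 2, 5, 7, 10 do not contribute to this derivation.
So O(notify_kin) holds, i.e. F(¬notify_kin). The claim follows.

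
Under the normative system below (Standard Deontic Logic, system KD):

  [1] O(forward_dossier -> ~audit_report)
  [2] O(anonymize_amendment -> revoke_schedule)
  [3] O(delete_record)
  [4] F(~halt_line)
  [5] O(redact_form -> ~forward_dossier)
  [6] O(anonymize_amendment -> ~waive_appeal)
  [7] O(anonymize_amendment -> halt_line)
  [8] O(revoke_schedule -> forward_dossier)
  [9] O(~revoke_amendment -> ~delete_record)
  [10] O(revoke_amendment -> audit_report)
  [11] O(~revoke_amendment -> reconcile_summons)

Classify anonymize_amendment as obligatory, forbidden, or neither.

Forbidden

From premise 3 we have O(delete_record).
Premise 9 is O(~revoke_amendment -> ~delete_record); contrapositively O(delete_record -> revoke_amendment). Since O(delete_record) holds, K gives O(revoke_amendment).
From O(revoke_amendment) and premise 10, O(revoke_amendment -> audit_report), we obtain O(audit_report).
Premise 1 is O(forward_dossier -> ~audit_report); contrapositively O(audit_report -> ~forward_dossier). Since O(audit_report) holds, K gives O(~forward_dossier).
Premise 8 is O(revoke_schedule -> forward_dossier); contrapositively O(~forward_dossier -> ~revoke_schedule). Since O(~forward_dossier) holds, K gives O(~revoke_schedule).
Premise 2, O(anonymize_amendment -> revoke_schedule), contraposes to O(~revoke_schedule -> ~anonymize_amendment); with O(~revoke_schedule) we get O(~anonymize_amendment).
Premises 4, 5, 6, 7, 11 do not contribute to this derivation.
Thus O(~anonymize_amendment), which is F(anonymize_amendment): anonymize_amendment is forbidden.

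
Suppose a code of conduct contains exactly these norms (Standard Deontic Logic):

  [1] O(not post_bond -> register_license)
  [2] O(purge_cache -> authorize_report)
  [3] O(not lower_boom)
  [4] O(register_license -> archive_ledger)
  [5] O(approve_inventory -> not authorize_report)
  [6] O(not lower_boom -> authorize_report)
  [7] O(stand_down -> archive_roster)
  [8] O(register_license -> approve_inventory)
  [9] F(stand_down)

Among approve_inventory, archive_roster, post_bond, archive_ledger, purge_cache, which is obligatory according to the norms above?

post_bond

Premise 3 states O(not lower_boom) outright.
Applying K to premise 6 (O(not lower_boom -> authorize_report)) and O(not lower_boom) yields O(authorize_report).
The contrapositive of premise 5 (O(approve_inventory -> not authorize_report)) is O(authorize_report -> not approve_inventory), and O(authorize_report) is already established, so O(not approve_inventory).
Premise 8, O(register_license -> approve_inventory), contraposes to O(not approve_inventory -> not register_license); with O(not approve_inventory) we get O(not register_license).
Premise 1, O(not post_bond -> register_license), contraposes to O(not register_license -> post_bond); with O(not register_license) we get O(post_bond).
So O(post_bond) holds — post_bond is obligatory. None of the other listed options is made obligatory by any chain of premises.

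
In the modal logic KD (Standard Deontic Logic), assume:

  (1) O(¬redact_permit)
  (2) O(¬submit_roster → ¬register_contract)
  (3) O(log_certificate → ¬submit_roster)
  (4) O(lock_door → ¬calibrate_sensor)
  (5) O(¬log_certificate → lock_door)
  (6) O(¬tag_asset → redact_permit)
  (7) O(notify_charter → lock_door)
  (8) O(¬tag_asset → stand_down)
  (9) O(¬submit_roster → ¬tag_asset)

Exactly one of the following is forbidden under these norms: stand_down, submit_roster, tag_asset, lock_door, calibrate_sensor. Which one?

Premise 1 gives O(¬redact_permit).
The contrapositive of premise 6 (O(¬tag_asset → redact_permit)) is O(¬redact_permit → tag_asset), and O(¬redact_permit) is already established, so O(tag_asset).
The contrapositive of premise 9 (O(¬submit_roster → ¬tag_asset)) is O(tag_asset → submit_roster), and O(tag_asset) is already established, so O(submit_roster).
Premise 3, O(log_certificate → ¬submit_roster), contraposes to O(submit_roster → ¬log_certificate); with O(submit_roster) we get O(¬log_certificate).
Applying K to premise 5 (O(¬log_certificate → lock_door)) and O(¬log_certificate) yields O(lock_door).
Premise 4 is O(lock_door → ¬calibrate_sensor); since O(lock_door), deontic closure gives O(¬calibrate_sensor).
So O(¬calibrate_sensor) holds, i.e. calibrate_sensor is forbidden. None of the other listed options is forbidden under the premises.

calibrate_sensor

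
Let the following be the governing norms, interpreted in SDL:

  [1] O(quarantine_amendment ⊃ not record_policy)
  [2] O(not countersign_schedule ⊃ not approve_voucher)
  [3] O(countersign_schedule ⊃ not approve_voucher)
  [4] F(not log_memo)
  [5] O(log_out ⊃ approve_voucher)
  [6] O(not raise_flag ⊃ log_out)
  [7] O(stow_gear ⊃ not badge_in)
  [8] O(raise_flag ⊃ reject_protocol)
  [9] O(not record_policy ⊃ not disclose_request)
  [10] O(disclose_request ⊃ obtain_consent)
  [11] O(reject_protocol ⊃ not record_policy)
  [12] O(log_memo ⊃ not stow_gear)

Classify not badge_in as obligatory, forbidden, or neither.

Neither

Premise 7 is O(stow_gear ⊃ not badge_in), but O(stow_gear) is not derivable from the premises, so it does not yield O(not badge_in).
No premise or chain of K-axiom applications forces O(not badge_in), and none forces O(badge_in). So not badge_in is neither obligatory nor forbidden under these norms.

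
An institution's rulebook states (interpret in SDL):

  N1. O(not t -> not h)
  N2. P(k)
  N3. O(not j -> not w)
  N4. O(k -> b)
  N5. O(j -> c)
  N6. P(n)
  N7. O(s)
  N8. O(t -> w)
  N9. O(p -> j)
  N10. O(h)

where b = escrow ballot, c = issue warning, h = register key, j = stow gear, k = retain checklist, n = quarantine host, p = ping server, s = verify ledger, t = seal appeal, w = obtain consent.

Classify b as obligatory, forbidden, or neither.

Neither

Premise 4 is O(k -> b), but O(k) is not derivable from the premises (the permission P(k) asserts only not O(not k), not O(k)), so it does not yield O(b).
No premise or chain of K-axiom applications forces O(b), and none forces O(not b). So b is neither obligatory nor forbidden under these norms.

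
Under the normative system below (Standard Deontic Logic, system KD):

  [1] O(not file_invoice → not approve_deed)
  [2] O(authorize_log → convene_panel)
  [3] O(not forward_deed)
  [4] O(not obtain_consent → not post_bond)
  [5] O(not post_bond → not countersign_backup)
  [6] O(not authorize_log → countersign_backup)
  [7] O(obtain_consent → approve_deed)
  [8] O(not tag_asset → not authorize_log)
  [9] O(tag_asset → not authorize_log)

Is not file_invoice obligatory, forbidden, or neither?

Forbidden

By case analysis on not tag_asset: premise 8 gives O(not tag_asset → not authorize_log) and premise 9 gives O(tag_asset → not authorize_log), so O(not authorize_log) either way.
Applying K to premise 6 (O(not authorize_log → countersign_backup)) and O(not authorize_log) yields O(countersign_backup).
Premise 5, O(not post_bond → not countersign_backup), contraposes to O(countersign_backup → post_bond); with O(countersign_backup) we get O(post_bond).
Premise 4 is O(not obtain_consent → not post_bond); contrapositively O(post_bond → obtain_consent). Since O(post_bond) holds, K gives O(obtain_consent).
With premise 7, O(obtain_consent → approve_deed), the K-axiom yields O(approve_deed).
Premise 1 is O(not file_invoice → not approve_deed); contrapositively O(approve_deed → file_invoice). Since O(approve_deed) holds, K gives O(file_invoice).
Premises 2, 3 do not contribute to this derivation.
Thus O(file_invoice), which is F(not file_invoice): not file_invoice is forbidden.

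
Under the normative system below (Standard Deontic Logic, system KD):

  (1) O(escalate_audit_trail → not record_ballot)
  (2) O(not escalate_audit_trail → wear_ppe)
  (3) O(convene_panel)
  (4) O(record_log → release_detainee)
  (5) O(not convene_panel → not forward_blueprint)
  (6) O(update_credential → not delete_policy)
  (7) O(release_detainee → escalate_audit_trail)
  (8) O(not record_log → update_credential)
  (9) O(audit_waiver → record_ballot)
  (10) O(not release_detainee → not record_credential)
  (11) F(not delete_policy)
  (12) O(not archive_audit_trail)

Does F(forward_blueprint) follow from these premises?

Premise 5 is O(not convene_panel → not forward_blueprint), but O(not convene_panel) is not derivable from the premises, so it does not yield O(not forward_blueprint).
No other premise forces O(not forward_blueprint). An ideal world satisfying every premise can still have forward_blueprint true, so F(forward_blueprint) is not derivable.

No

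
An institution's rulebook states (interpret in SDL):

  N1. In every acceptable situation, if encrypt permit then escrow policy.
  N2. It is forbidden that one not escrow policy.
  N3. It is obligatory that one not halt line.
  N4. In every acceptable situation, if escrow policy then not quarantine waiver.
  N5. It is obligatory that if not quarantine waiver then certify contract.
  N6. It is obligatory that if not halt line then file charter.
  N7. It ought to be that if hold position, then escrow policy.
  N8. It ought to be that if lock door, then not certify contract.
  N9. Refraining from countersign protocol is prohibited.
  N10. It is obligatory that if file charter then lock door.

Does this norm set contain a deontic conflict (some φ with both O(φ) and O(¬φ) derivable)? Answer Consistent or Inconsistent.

Inconsistent

Premise 2 is F(¬escrow_policy), i.e. O(escrow_policy).
Premise 4 is O(escrow_policy → ¬quarantine_waiver); since O(escrow_policy), deontic closure gives O(¬quarantine_waiver).
Premise 5 is O(¬quarantine_waiver → certify_contract); since O(¬quarantine_waiver), deontic closure gives O(certify_contract).
The contrapositive of premise 8 (O(lock_door → ¬certify_contract)) is O(certify_contract → ¬lock_door), and O(certify_contract) is already established, so O(¬lock_door).
Premise 10 is O(file_charter → lock_door); contrapositively O(¬lock_door → ¬file_charter). Since O(¬lock_door) holds, K gives O(¬file_charter).
The contrapositive of premise 6 (O(¬halt_line → file_charter)) is O(¬file_charter → halt_line), and O(¬file_charter) is already established, so O(halt_line).
However, premise 3 gives O(¬halt_line).
We now have both O(halt_line) and O(¬halt_line) — halt_line is simultaneously obligatory and forbidden, violating the D-axiom.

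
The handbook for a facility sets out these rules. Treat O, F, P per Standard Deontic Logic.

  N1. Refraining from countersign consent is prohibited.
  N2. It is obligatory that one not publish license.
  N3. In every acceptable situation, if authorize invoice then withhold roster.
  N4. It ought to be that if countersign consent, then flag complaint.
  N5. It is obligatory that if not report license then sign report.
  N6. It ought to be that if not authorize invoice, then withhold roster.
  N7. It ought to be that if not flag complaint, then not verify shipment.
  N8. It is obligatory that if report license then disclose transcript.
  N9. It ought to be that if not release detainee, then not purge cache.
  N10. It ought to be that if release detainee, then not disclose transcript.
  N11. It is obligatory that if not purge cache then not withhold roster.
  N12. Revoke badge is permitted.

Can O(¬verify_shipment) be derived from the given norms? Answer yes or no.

Premise 7 is O(¬flag_complaint → ¬verify_shipment), but O(¬flag_complaint) is not derivable from the premises, so it does not yield O(¬verify_shipment).
No other premise forces O(¬verify_shipment). An ideal world satisfying every premise can still have ¬verify_shipment false, so O(¬verify_shipment) is not derivable.

No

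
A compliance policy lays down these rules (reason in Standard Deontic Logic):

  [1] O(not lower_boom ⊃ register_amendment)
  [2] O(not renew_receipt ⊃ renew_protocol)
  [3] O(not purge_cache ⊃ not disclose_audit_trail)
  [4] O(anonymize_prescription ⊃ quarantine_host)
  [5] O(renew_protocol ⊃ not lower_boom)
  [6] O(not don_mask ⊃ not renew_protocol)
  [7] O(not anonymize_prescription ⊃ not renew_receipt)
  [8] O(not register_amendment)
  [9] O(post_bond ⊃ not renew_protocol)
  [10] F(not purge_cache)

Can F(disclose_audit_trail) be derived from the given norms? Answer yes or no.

No

Premise 3 is O(not purge_cache ⊃ not disclose_audit_trail), but O(not purge_cache) is not derivable from the premises, so it does not yield O(not disclose_audit_trail).
No other premise forces O(not disclose_audit_trail). An ideal world satisfying every premise can still have disclose_audit_trail true, so F(disclose_audit_trail) is not derivable.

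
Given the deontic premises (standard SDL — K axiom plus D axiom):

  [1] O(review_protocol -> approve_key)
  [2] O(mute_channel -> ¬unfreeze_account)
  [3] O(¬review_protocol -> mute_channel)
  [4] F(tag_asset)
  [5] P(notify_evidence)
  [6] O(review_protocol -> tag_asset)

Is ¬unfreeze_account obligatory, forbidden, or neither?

F(tag_asset) at premise 4 means O(¬tag_asset).
Premise 6 is O(review_protocol -> tag_asset); contrapositively O(¬tag_asset -> ¬review_protocol). Since O(¬tag_asset) holds, K gives O(¬review_protocol).
Applying K to premise 3 (O(¬review_protocol -> mute_channel)) and O(¬review_protocol) yields O(mute_channel).
Applying K to premise 2 (O(mute_channel -> ¬unfreeze_account)) and O(mute_channel) yields O(¬unfreeze_account).
Premises 1, 5 do not contribute to this derivation.
Hence ¬unfreeze_account is obligatory.

Obligatory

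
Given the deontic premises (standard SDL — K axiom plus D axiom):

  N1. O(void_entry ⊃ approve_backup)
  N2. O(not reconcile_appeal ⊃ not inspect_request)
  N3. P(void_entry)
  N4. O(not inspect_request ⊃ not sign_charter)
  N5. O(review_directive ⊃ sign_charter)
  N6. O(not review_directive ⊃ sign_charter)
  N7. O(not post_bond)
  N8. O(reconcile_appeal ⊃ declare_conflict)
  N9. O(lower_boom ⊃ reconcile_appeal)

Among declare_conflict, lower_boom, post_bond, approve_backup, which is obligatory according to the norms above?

By case analysis on review_directive: premise 5 gives O(review_directive ⊃ sign_charter) and premise 6 gives O(not review_directive ⊃ sign_charter), so O(sign_charter) either way.
Premise 4, O(not inspect_request ⊃ not sign_charter), contraposes to O(sign_charter ⊃ inspect_request); with O(sign_charter) we get O(inspect_request).
Premise 2, O(not reconcile_appeal ⊃ not inspect_request), contraposes to O(inspect_request ⊃ reconcile_appeal); with O(inspect_request) we get O(reconcile_appeal).
Applying K to premise 8 (O(reconcile_appeal ⊃ declare_conflict)) and O(reconcile_appeal) yields O(declare_conflict).
So O(declare_conflict) holds — declare_conflict is obligatory. None of the other listed options is made obligatory by any chain of premises.

declare_conflict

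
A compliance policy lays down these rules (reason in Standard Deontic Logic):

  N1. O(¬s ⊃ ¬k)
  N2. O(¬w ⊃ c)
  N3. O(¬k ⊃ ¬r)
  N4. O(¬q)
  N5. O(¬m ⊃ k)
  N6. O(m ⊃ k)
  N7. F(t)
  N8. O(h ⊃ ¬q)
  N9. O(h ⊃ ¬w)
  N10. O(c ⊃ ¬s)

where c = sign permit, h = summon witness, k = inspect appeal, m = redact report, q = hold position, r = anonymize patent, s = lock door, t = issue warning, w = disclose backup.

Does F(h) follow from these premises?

Yes

Premises 5 and 6 cover both cases: O(¬m ⊃ k) and O(m ⊃ k). Since ¬m ∨ m is a tautology, O(k) follows.
Premise 1 is O(¬s ⊃ ¬k); contrapositively O(k ⊃ s). Since O(k) holds, K gives O(s).
Premise 10, O(c ⊃ ¬s), contraposes to O(s ⊃ ¬c); with O(s) we get O(¬c).
Premise 2 is O(¬w ⊃ c); contrapositively O(¬c ⊃ w). Since O(¬c) holds, K gives O(w).
Premise 9, O(h ⊃ ¬w), contraposes to O(w ⊃ ¬h); with O(w) we get O(¬h).
Premises 3, 4, 7, 8 do not contribute to this derivation.
So O(¬h) holds, i.e. F(h). The claim follows.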